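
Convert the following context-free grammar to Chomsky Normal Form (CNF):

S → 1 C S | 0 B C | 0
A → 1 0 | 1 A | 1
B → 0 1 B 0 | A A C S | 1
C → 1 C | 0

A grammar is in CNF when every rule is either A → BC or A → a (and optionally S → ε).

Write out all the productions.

T1 → 1; T0 → 0; S → 0; A → 1; B → 1; C → 0; S → T1 X0; X0 → C S; S → T0 X1; X1 → B C; A → T1 T0; A → T1 A; B → T0 X2; X2 → T1 X3; X3 → B T0; B → A X4; X4 → A X5; X5 → C S; C → T1 C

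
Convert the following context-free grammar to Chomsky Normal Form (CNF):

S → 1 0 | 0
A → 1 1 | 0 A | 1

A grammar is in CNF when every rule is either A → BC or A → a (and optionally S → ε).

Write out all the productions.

T1 → 1; T0 → 0; S → 0; A → 1; S → T1 T0; A → T1 T1; A → T0 A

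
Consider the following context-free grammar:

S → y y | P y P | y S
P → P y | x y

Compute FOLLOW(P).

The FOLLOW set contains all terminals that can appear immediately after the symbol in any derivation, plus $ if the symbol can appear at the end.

We compute FOLLOW(P) using the standard algorithm.
FOLLOW(S) starts with {$}.
FIRST(P) = {x}
FIRST(S) = {x, y}
FOLLOW(P) = {$, y}
FOLLOW(S) = {$}
Therefore, FOLLOW(P) = {$, y}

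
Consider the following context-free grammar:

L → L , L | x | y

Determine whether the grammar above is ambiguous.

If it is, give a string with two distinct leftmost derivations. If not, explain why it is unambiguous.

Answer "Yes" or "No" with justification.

Yes - the string 'y , x , y , x , x , x' has two distinct leftmost derivations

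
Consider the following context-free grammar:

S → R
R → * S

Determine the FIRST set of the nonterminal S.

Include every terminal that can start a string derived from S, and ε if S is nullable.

We compute FIRST(S) using the standard algorithm.
FIRST(R) = {*}
FIRST(S) = {*}
Therefore, FIRST(S) = {*}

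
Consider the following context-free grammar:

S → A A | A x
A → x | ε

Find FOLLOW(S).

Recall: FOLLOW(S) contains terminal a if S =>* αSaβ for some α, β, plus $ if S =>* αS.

We compute FOLLOW(S) using the standard algorithm.
FOLLOW(S) starts with {$}.
FIRST(A) = {x, ε}
FIRST(S) = {x, ε}
FOLLOW(A) = {$, x}
FOLLOW(S) = {$}
Therefore, FOLLOW(S) = {$}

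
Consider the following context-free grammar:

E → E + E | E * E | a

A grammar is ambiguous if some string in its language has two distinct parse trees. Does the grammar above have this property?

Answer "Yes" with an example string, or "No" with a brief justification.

Yes - the string 'a + a * a * a + a * a' has two distinct parse trees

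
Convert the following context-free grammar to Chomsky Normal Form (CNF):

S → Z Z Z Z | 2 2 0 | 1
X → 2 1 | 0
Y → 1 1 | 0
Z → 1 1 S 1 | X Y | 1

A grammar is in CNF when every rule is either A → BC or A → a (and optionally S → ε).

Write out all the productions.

T2 → 2; T0 → 0; S → 1; T1 → 1; X → 0; Y → 0; Z → 1; S → Z X0; X0 → Z X1; X1 → Z Z; S → T2 X2; X2 → T2 T0; X → T2 T1; Y → T1 T1; Z → T1 X3; X3 → T1 X4; X4 → S T1; Z → X Y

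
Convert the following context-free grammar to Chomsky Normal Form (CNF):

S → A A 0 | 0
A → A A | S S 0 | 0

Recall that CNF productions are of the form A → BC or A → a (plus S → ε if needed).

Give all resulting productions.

T0 → 0; S → 0; A → 0; S → A X0; X0 → A T0; A → A A; A → S X1; X1 → S T0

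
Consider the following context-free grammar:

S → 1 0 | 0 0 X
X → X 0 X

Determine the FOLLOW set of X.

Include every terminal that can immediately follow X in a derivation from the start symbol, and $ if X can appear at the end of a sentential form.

We compute FOLLOW(X) using the standard algorithm.
FOLLOW(S) starts with {$}.
FIRST(S) = {0, 1}
FIRST(X) = {}
FOLLOW(S) = {$}
FOLLOW(X) = {$, 0}
Therefore, FOLLOW(X) = {$, 0}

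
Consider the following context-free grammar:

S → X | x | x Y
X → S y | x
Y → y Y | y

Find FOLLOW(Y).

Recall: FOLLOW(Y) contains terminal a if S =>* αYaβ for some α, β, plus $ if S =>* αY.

We compute FOLLOW(Y) using the standard algorithm.
FOLLOW(S) starts with {$}.
FIRST(S) = {x}
FIRST(X) = {x}
FIRST(Y) = {y}
FOLLOW(S) = {$, y}
FOLLOW(X) = {$, y}
FOLLOW(Y) = {$, y}
Therefore, FOLLOW(Y) = {$, y}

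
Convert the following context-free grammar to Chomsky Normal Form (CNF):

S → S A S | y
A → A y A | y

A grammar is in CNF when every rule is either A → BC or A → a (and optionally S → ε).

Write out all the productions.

S → y; TY → y; A → y; S → S X0; X0 → A S; A → A X1; X1 → TY A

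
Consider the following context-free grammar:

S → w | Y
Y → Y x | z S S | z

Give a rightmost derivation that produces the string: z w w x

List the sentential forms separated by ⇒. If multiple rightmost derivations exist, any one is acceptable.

S ⇒ Y ⇒ Y x ⇒ z S S x ⇒ z S w x ⇒ z w w x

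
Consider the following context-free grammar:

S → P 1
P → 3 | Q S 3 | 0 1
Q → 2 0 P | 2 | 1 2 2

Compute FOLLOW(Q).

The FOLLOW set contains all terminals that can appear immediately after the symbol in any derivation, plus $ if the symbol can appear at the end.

We compute FOLLOW(Q) using the standard algorithm.
FOLLOW(S) starts with {$}.
FIRST(P) = {0, 1, 2, 3}
FIRST(Q) = {1, 2}
FIRST(S) = {0, 1, 2, 3}
FOLLOW(P) = {0, 1, 2, 3}
FOLLOW(Q) = {0, 1, 2, 3}
FOLLOW(S) = {$, 3}
Therefore, FOLLOW(Q) = {0, 1, 2, 3}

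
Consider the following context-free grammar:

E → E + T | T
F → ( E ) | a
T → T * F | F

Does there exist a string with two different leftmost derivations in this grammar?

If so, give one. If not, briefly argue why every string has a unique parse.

No - every string in the language has a unique leftmost derivation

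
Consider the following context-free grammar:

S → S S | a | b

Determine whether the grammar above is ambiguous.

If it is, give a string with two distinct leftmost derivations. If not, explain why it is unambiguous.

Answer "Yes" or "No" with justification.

Yes - the string 'a b b b' has two distinct leftmost derivations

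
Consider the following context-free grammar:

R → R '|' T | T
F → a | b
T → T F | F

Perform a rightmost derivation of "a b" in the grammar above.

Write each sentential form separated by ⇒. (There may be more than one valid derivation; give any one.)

R ⇒ T ⇒ T F ⇒ T b ⇒ F b ⇒ a b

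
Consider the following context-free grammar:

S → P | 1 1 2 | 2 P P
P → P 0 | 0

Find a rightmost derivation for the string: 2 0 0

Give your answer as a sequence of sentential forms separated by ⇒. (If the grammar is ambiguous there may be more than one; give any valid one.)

S ⇒ 2 P P ⇒ 2 P 0 ⇒ 2 0 0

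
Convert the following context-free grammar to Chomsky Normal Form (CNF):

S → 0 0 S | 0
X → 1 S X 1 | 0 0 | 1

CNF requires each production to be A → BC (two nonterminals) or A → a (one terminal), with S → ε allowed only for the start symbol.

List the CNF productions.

T0 → 0; S → 0; T1 → 1; X → 1; S → T0 X0; X0 → T0 S; X → T1 X1; X1 → S X2; X2 → X T1; X → T0 T0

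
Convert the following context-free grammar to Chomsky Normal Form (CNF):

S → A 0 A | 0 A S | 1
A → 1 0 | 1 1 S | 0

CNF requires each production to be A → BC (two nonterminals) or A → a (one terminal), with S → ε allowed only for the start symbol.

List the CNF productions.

T0 → 0; S → 1; T1 → 1; A → 0; S → A X0; X0 → T0 A; S → T0 X1; X1 → A S; A → T1 T0; A → T1 X2; X2 → T1 S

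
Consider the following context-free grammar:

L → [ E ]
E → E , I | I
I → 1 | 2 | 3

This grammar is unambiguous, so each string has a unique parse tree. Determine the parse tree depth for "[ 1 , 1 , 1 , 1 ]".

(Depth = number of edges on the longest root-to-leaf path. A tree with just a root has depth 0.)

6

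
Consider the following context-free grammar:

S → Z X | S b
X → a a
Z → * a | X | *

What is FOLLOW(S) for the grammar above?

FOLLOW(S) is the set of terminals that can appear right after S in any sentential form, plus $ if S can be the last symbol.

We compute FOLLOW(S) using the standard algorithm.
FOLLOW(S) starts with {$}.
FIRST(S) = {*, a}
FIRST(X) = {a}
FIRST(Z) = {*, a}
FOLLOW(S) = {$, b}
FOLLOW(X) = {$, a, b}
FOLLOW(Z) = {a}
Therefore, FOLLOW(S) = {$, b}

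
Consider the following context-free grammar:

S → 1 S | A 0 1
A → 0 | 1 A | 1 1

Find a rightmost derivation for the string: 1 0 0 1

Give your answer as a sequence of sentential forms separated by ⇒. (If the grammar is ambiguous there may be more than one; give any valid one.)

S ⇒ 1 S ⇒ 1 A 0 1 ⇒ 1 0 0 1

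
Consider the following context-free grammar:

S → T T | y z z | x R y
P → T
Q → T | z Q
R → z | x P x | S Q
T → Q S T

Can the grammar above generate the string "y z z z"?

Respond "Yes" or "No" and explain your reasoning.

No - no valid derivation exists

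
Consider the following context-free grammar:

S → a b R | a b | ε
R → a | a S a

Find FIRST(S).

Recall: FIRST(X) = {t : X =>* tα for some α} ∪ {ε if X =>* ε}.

We compute FIRST(S) using the standard algorithm.
FIRST(R) = {a}
FIRST(S) = {a, ε}
Therefore, FIRST(S) = {a, ε}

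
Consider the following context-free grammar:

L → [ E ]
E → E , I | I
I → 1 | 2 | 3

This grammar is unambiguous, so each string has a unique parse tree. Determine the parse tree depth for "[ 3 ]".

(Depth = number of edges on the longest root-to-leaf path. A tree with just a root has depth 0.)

3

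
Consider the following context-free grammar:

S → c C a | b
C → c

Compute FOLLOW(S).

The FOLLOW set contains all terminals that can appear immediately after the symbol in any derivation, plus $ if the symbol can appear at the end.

We compute FOLLOW(S) using the standard algorithm.
FOLLOW(S) starts with {$}.
FIRST(C) = {c}
FIRST(S) = {b, c}
FOLLOW(C) = {a}
FOLLOW(S) = {$}
Therefore, FOLLOW(S) = {$}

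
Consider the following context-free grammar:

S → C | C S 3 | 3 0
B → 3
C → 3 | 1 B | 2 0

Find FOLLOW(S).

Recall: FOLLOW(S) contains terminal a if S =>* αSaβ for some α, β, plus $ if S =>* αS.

We compute FOLLOW(S) using the standard algorithm.
FOLLOW(S) starts with {$}.
FIRST(B) = {3}
FIRST(C) = {1, 2, 3}
FIRST(S) = {1, 2, 3}
FOLLOW(B) = {$, 1, 2, 3}
FOLLOW(C) = {$, 1, 2, 3}
FOLLOW(S) = {$, 3}
Therefore, FOLLOW(S) = {$, 3}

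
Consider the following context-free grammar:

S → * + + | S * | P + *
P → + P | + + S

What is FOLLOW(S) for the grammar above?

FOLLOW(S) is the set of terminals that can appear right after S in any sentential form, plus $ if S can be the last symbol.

We compute FOLLOW(S) using the standard algorithm.
FOLLOW(S) starts with {$}.
FIRST(P) = {+}
FIRST(S) = {*, +}
FOLLOW(P) = {+}
FOLLOW(S) = {$, *, +}
Therefore, FOLLOW(S) = {$, *, +}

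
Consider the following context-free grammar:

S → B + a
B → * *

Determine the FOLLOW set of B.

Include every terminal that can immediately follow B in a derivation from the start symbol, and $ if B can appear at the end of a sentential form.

We compute FOLLOW(B) using the standard algorithm.
FOLLOW(S) starts with {$}.
FIRST(B) = {*}
FIRST(S) = {*}
FOLLOW(B) = {+}
FOLLOW(S) = {$}
Therefore, FOLLOW(B) = {+}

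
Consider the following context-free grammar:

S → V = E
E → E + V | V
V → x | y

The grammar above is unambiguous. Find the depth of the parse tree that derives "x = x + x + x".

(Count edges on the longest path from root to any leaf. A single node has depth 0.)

5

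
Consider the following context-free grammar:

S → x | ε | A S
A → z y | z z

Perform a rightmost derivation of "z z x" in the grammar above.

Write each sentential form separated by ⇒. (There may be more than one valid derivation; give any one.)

S ⇒ A S ⇒ A x ⇒ z z x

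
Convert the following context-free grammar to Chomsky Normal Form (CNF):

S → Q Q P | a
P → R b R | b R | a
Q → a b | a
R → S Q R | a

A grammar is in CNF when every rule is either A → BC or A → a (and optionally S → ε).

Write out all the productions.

S → a; TB → b; P → a; TA → a; Q → a; R → a; S → Q X0; X0 → Q P; P → R X1; X1 → TB R; P → TB R; Q → TA TB; R → S X2; X2 → Q R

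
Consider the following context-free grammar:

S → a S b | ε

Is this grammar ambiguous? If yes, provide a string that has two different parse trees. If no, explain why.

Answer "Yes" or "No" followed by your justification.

No - the grammar is unambiguous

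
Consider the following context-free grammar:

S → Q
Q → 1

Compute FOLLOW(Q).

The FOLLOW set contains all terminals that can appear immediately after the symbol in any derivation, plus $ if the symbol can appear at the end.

We compute FOLLOW(Q) using the standard algorithm.
FOLLOW(S) starts with {$}.
FIRST(Q) = {1}
FIRST(S) = {1}
FOLLOW(Q) = {$}
FOLLOW(S) = {$}
Therefore, FOLLOW(Q) = {$}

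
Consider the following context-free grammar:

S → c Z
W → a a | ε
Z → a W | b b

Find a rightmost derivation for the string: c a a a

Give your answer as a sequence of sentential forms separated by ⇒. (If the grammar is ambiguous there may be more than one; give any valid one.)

S ⇒ c Z ⇒ c a W ⇒ c a a a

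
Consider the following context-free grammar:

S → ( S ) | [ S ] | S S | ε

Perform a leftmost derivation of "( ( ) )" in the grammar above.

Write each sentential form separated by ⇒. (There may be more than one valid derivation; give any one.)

S ⇒ ( S ) ⇒ ( ( S ) ) ⇒ ( ( ) )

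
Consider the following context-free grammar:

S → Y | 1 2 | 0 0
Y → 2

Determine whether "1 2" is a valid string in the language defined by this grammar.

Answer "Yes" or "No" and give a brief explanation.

Yes - a valid derivation exists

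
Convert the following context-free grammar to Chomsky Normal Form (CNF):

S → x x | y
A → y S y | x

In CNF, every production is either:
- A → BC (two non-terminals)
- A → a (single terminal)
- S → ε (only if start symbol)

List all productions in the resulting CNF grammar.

TX → x; S → y; TY → y; A → x; S → TX TX; A → TY X0; X0 → S TY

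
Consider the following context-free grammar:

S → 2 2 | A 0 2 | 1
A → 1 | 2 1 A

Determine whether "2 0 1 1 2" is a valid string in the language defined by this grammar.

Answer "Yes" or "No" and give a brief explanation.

No - no valid derivation exists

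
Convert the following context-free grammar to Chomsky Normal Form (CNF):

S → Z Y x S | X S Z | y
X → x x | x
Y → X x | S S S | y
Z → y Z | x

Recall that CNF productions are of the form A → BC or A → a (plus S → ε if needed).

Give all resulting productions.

TX → x; S → y; X → x; Y → y; TY → y; Z → x; S → Z X0; X0 → Y X1; X1 → TX S; S → X X2; X2 → S Z; X → TX TX; Y → X TX; Y → S X3; X3 → S S; Z → TY Z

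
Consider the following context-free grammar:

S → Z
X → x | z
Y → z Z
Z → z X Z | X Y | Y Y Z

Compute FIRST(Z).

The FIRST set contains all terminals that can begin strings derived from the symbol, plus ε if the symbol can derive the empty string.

We compute FIRST(Z) using the standard algorithm.
FIRST(S) = {x, z}
FIRST(X) = {x, z}
FIRST(Y) = {z}
FIRST(Z) = {x, z}
Therefore, FIRST(Z) = {x, z}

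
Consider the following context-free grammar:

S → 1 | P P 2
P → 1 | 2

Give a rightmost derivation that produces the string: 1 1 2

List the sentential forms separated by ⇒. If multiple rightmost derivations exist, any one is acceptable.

S ⇒ P P 2 ⇒ P 1 2 ⇒ 1 1 2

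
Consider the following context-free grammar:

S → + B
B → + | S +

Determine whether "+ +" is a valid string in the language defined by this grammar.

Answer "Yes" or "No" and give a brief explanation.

Yes - a valid derivation exists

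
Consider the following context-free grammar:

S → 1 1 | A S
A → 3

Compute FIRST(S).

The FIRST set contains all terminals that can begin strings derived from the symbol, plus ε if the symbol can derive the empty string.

We compute FIRST(S) using the standard algorithm.
FIRST(A) = {3}
FIRST(S) = {1, 3}
Therefore, FIRST(S) = {1, 3}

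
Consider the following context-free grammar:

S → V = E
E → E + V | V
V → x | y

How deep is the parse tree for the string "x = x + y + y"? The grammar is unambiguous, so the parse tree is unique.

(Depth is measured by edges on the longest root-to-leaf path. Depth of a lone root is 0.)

5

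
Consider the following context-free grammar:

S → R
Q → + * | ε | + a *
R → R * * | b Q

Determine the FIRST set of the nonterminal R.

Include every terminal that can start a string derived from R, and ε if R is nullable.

We compute FIRST(R) using the standard algorithm.
FIRST(Q) = {+, ε}
FIRST(R) = {b}
FIRST(S) = {b}
Therefore, FIRST(R) = {b}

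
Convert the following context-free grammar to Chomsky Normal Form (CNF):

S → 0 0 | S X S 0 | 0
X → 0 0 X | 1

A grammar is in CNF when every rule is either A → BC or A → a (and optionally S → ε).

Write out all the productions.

T0 → 0; S → 0; X → 1; S → T0 T0; S → S X0; X0 → X X1; X1 → S T0; X → T0 X2; X2 → T0 X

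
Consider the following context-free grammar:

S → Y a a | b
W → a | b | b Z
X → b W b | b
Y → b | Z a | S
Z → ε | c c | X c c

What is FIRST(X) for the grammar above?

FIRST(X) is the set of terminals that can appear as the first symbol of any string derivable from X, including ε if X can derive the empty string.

We compute FIRST(X) using the standard algorithm.
FIRST(S) = {a, b, c}
FIRST(W) = {a, b}
FIRST(X) = {b}
FIRST(Y) = {a, b, c}
FIRST(Z) = {b, c, ε}
Therefore, FIRST(X) = {b}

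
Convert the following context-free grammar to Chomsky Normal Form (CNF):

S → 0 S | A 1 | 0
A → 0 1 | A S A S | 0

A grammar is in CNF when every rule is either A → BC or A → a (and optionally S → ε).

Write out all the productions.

T0 → 0; T1 → 1; S → 0; A → 0; S → T0 S; S → A T1; A → T0 T1; A → A X0; X0 → S X1; X1 → A S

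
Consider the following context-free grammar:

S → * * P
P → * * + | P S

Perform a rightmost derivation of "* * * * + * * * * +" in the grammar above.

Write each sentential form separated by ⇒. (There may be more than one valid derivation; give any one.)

S ⇒ * * P ⇒ * * P S ⇒ * * P * * P ⇒ * * P * * * * + ⇒ * * * * + * * * * +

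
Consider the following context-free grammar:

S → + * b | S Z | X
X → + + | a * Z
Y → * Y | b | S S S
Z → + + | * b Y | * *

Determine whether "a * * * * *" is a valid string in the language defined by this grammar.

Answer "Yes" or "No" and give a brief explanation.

Yes - a valid derivation exists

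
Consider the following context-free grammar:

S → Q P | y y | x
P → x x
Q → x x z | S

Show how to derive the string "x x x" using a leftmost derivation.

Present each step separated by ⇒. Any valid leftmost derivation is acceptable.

S ⇒ Q P ⇒ S P ⇒ x P ⇒ x x x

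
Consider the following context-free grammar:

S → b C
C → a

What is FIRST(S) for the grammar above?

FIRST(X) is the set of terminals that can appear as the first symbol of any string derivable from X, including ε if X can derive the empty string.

We compute FIRST(S) using the standard algorithm.
FIRST(C) = {a}
FIRST(S) = {b}
Therefore, FIRST(S) = {b}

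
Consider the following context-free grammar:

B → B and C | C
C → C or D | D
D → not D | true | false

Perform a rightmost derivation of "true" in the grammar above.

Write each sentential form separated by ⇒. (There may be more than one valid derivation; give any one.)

B ⇒ C ⇒ D ⇒ true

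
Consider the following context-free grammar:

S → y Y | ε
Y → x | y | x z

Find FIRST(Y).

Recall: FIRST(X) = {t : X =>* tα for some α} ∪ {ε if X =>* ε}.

We compute FIRST(Y) using the standard algorithm.
FIRST(S) = {y, ε}
FIRST(Y) = {x, y}
Therefore, FIRST(Y) = {x, y}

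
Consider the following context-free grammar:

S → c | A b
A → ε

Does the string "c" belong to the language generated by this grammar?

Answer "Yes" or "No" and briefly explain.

Yes - a valid derivation exists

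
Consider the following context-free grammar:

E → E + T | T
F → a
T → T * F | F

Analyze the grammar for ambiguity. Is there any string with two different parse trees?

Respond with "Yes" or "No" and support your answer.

No - the grammar is unambiguous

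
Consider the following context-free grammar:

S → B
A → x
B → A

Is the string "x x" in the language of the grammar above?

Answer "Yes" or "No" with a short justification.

No - no valid derivation exists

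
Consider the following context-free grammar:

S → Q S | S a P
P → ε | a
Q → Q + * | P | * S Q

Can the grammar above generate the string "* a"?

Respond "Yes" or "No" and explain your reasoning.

No - no valid derivation exists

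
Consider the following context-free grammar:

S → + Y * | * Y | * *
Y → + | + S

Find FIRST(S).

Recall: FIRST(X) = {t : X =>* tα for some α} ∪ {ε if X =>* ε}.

We compute FIRST(S) using the standard algorithm.
FIRST(S) = {*, +}
FIRST(Y) = {+}
Therefore, FIRST(S) = {*, +}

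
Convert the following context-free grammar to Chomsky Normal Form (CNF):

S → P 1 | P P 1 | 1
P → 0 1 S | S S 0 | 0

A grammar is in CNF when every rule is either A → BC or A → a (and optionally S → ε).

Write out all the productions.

T1 → 1; S → 1; T0 → 0; P → 0; S → P T1; S → P X0; X0 → P T1; P → T0 X1; X1 → T1 S; P → S X2; X2 → S T0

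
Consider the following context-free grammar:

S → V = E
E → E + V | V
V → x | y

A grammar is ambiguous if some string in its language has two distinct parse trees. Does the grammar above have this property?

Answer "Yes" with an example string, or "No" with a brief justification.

No - the grammar is unambiguous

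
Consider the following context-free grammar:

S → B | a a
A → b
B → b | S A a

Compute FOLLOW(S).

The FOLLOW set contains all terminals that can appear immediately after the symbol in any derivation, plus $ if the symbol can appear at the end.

We compute FOLLOW(S) using the standard algorithm.
FOLLOW(S) starts with {$}.
FIRST(A) = {b}
FIRST(B) = {a, b}
FIRST(S) = {a, b}
FOLLOW(A) = {a}
FOLLOW(B) = {$, b}
FOLLOW(S) = {$, b}
Therefore, FOLLOW(S) = {$, b}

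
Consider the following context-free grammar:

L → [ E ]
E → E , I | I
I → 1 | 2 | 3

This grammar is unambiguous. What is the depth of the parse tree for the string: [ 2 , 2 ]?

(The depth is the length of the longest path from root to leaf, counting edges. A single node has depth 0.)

4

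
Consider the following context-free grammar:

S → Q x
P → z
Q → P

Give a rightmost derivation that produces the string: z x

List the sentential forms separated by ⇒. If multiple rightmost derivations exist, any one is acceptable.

S ⇒ Q x ⇒ P x ⇒ z x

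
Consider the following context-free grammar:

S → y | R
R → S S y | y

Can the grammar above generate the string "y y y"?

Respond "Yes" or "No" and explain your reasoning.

Yes - a valid derivation exists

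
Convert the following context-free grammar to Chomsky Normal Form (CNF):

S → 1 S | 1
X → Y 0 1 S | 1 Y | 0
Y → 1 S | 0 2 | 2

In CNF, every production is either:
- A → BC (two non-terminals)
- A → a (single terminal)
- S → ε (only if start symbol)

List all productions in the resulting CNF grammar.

T1 → 1; S → 1; T0 → 0; X → 0; T2 → 2; Y → 2; S → T1 S; X → Y X0; X0 → T0 X1; X1 → T1 S; X → T1 Y; Y → T1 S; Y → T0 T2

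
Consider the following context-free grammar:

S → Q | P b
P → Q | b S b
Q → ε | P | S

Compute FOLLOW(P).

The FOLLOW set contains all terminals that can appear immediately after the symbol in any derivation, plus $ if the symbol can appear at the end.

We compute FOLLOW(P) using the standard algorithm.
FOLLOW(S) starts with {$}.
FIRST(P) = {b, ε}
FIRST(Q) = {b, ε}
FIRST(S) = {b, ε}
FOLLOW(P) = {$, b}
FOLLOW(Q) = {$, b}
FOLLOW(S) = {$, b}
Therefore, FOLLOW(P) = {$, b}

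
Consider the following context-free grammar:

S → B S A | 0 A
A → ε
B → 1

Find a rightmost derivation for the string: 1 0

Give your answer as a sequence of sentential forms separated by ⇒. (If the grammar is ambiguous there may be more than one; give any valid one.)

S ⇒ B S A ⇒ B S ⇒ B 0 A ⇒ B 0 ⇒ 1 0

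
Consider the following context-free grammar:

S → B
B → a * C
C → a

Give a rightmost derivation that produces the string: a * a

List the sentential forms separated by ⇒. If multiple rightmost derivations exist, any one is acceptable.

S ⇒ B ⇒ a * C ⇒ a * a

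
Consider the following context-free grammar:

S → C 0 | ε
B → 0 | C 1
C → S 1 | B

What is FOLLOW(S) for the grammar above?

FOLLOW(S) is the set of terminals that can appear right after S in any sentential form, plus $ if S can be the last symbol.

We compute FOLLOW(S) using the standard algorithm.
FOLLOW(S) starts with {$}.
FIRST(B) = {0, 1}
FIRST(C) = {0, 1}
FIRST(S) = {0, 1, ε}
FOLLOW(B) = {0, 1}
FOLLOW(C) = {0, 1}
FOLLOW(S) = {$, 1}
Therefore, FOLLOW(S) = {$, 1}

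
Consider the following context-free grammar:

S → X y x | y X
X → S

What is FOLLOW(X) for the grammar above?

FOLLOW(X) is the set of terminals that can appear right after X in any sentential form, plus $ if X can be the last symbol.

We compute FOLLOW(X) using the standard algorithm.
FOLLOW(S) starts with {$}.
FIRST(S) = {y}
FIRST(X) = {y}
FOLLOW(S) = {$, y}
FOLLOW(X) = {$, y}
Therefore, FOLLOW(X) = {$, y}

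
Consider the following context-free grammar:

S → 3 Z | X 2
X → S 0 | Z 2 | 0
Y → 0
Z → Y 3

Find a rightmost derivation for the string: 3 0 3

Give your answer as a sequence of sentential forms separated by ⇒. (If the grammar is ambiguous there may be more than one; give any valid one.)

S ⇒ 3 Z ⇒ 3 Y 3 ⇒ 3 0 3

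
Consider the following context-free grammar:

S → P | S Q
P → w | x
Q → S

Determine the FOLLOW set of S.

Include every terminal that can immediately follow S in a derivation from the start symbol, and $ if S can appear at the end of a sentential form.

We compute FOLLOW(S) using the standard algorithm.
FOLLOW(S) starts with {$}.
FIRST(P) = {w, x}
FIRST(Q) = {w, x}
FIRST(S) = {w, x}
FOLLOW(P) = {$, w, x}
FOLLOW(Q) = {$, w, x}
FOLLOW(S) = {$, w, x}
Therefore, FOLLOW(S) = {$, w, x}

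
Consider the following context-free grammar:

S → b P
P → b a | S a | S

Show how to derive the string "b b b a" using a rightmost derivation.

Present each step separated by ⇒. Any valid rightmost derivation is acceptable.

S ⇒ b P ⇒ b S ⇒ b b P ⇒ b b b a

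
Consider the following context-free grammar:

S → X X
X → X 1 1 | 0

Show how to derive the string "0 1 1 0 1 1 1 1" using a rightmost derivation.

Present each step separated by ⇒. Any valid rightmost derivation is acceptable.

S ⇒ X X ⇒ X X 1 1 ⇒ X X 1 1 1 1 ⇒ X 0 1 1 1 1 ⇒ X 1 1 0 1 1 1 1 ⇒ 0 1 1 0 1 1 1 1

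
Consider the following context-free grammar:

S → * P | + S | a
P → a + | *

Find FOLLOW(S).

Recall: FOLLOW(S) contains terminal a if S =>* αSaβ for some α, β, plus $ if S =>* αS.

We compute FOLLOW(S) using the standard algorithm.
FOLLOW(S) starts with {$}.
FIRST(P) = {*, a}
FIRST(S) = {*, +, a}
FOLLOW(P) = {$}
FOLLOW(S) = {$}
Therefore, FOLLOW(S) = {$}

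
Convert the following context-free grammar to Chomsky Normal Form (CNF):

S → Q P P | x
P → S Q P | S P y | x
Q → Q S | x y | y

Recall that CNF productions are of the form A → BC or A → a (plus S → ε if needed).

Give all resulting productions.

S → x; TY → y; P → x; TX → x; Q → y; S → Q X0; X0 → P P; P → S X1; X1 → Q P; P → S X2; X2 → P TY; Q → Q S; Q → TX TY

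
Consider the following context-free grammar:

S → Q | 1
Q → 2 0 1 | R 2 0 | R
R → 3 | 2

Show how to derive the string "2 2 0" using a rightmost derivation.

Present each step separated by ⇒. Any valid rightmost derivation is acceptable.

S ⇒ Q ⇒ R 2 0 ⇒ 2 2 0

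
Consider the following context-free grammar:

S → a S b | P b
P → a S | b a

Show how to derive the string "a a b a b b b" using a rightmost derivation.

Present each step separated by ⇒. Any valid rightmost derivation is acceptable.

S ⇒ a S b ⇒ a a S b b ⇒ a a P b b b ⇒ a a b a b b b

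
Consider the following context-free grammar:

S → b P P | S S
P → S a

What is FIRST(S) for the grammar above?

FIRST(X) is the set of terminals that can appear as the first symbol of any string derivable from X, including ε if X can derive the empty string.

We compute FIRST(S) using the standard algorithm.
FIRST(P) = {b}
FIRST(S) = {b}
Therefore, FIRST(S) = {b}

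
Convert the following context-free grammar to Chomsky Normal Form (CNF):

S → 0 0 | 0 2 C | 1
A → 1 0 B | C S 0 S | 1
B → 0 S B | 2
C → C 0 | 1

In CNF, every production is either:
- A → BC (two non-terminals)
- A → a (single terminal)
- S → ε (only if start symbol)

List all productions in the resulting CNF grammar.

T0 → 0; T2 → 2; S → 1; T1 → 1; A → 1; B → 2; C → 1; S → T0 T0; S → T0 X0; X0 → T2 C; A → T1 X1; X1 → T0 B; A → C X2; X2 → S X3; X3 → T0 S; B → T0 X4; X4 → S B; C → C T0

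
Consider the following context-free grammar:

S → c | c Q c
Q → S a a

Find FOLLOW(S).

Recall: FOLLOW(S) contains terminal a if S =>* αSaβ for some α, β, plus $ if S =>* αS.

We compute FOLLOW(S) using the standard algorithm.
FOLLOW(S) starts with {$}.
FIRST(Q) = {c}
FIRST(S) = {c}
FOLLOW(Q) = {c}
FOLLOW(S) = {$, a}
Therefore, FOLLOW(S) = {$, a}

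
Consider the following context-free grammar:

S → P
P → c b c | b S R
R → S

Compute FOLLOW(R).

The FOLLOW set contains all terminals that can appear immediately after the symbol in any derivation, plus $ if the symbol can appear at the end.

We compute FOLLOW(R) using the standard algorithm.
FOLLOW(S) starts with {$}.
FIRST(P) = {b, c}
FIRST(R) = {b, c}
FIRST(S) = {b, c}
FOLLOW(P) = {$, b, c}
FOLLOW(R) = {$, b, c}
FOLLOW(S) = {$, b, c}
Therefore, FOLLOW(R) = {$, b, c}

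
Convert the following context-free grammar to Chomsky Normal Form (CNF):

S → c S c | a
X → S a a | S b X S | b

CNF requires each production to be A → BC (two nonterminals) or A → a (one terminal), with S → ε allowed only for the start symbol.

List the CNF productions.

TC → c; S → a; TA → a; TB → b; X → b; S → TC X0; X0 → S TC; X → S X1; X1 → TA TA; X → S X2; X2 → TB X3; X3 → X S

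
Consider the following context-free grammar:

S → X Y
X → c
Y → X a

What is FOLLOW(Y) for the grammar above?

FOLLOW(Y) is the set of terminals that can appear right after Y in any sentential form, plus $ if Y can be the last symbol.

We compute FOLLOW(Y) using the standard algorithm.
FOLLOW(S) starts with {$}.
FIRST(S) = {c}
FIRST(X) = {c}
FIRST(Y) = {c}
FOLLOW(S) = {$}
FOLLOW(X) = {a, c}
FOLLOW(Y) = {$}
Therefore, FOLLOW(Y) = {$}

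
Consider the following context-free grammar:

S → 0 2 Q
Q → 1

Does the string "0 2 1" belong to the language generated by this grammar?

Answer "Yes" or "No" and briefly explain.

Yes - a valid derivation exists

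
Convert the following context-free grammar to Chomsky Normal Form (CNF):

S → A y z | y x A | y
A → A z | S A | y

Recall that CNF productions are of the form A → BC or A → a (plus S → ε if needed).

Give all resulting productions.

TY → y; TZ → z; TX → x; S → y; A → y; S → A X0; X0 → TY TZ; S → TY X1; X1 → TX A; A → A TZ; A → S A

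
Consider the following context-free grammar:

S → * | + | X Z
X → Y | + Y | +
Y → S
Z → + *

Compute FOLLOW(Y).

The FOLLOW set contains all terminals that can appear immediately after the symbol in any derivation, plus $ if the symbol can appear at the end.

We compute FOLLOW(Y) using the standard algorithm.
FOLLOW(S) starts with {$}.
FIRST(S) = {*, +}
FIRST(X) = {*, +}
FIRST(Y) = {*, +}
FIRST(Z) = {+}
FOLLOW(S) = {$, +}
FOLLOW(X) = {+}
FOLLOW(Y) = {+}
FOLLOW(Z) = {$, +}
Therefore, FOLLOW(Y) = {+}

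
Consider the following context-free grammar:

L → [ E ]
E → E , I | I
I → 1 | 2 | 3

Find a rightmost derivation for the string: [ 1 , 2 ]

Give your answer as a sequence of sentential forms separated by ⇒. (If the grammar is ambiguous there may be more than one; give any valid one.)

L ⇒ [ E ] ⇒ [ E , I ] ⇒ [ E , 2 ] ⇒ [ I , 2 ] ⇒ [ 1 , 2 ]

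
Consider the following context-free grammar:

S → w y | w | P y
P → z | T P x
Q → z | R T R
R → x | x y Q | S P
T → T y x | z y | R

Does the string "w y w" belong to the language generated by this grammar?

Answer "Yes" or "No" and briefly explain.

No - no valid derivation exists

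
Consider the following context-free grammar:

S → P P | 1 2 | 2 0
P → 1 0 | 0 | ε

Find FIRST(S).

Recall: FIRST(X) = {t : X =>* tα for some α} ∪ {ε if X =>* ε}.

We compute FIRST(S) using the standard algorithm.
FIRST(P) = {0, 1, ε}
FIRST(S) = {0, 1, 2, ε}
Therefore, FIRST(S) = {0, 1, 2, ε}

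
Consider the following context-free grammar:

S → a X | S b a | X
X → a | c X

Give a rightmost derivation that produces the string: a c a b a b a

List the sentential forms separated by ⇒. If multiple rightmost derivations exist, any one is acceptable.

S ⇒ S b a ⇒ S b a b a ⇒ a X b a b a ⇒ a c X b a b a ⇒ a c a b a b a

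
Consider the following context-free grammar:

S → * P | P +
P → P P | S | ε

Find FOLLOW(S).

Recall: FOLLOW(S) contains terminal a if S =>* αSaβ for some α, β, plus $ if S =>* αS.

We compute FOLLOW(S) using the standard algorithm.
FOLLOW(S) starts with {$}.
FIRST(P) = {*, +, ε}
FIRST(S) = {*, +}
FOLLOW(P) = {$, *, +}
FOLLOW(S) = {$, *, +}
Therefore, FOLLOW(S) = {$, *, +}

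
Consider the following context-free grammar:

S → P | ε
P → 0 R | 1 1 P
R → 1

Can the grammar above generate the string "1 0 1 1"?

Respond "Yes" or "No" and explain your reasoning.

No - no valid derivation exists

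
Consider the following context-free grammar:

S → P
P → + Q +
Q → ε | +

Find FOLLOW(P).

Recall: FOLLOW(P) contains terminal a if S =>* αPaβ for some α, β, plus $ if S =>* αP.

We compute FOLLOW(P) using the standard algorithm.
FOLLOW(S) starts with {$}.
FIRST(P) = {+}
FIRST(Q) = {+, ε}
FIRST(S) = {+}
FOLLOW(P) = {$}
FOLLOW(Q) = {+}
FOLLOW(S) = {$}
Therefore, FOLLOW(P) = {$}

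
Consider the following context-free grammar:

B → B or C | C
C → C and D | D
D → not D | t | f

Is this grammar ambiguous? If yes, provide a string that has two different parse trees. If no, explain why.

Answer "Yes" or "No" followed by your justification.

No - the grammar is unambiguous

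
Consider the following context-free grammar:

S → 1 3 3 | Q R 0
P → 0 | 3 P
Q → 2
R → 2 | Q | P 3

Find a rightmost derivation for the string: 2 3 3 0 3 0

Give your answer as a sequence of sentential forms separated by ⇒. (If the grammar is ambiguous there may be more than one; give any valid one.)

S ⇒ Q R 0 ⇒ Q P 3 0 ⇒ Q 3 P 3 0 ⇒ Q 3 3 P 3 0 ⇒ Q 3 3 0 3 0 ⇒ 2 3 3 0 3 0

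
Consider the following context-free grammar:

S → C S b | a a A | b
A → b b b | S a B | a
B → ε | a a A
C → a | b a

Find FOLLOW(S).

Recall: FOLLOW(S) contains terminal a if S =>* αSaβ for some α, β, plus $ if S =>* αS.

We compute FOLLOW(S) using the standard algorithm.
FOLLOW(S) starts with {$}.
FIRST(A) = {a, b}
FIRST(B) = {a, ε}
FIRST(C) = {a, b}
FIRST(S) = {a, b}
FOLLOW(A) = {$, a, b}
FOLLOW(B) = {$, a, b}
FOLLOW(C) = {a, b}
FOLLOW(S) = {$, a, b}
Therefore, FOLLOW(S) = {$, a, b}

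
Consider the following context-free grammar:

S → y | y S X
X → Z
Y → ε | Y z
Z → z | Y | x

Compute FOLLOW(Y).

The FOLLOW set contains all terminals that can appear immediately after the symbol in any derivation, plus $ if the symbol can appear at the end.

We compute FOLLOW(Y) using the standard algorithm.
FOLLOW(S) starts with {$}.
FIRST(S) = {y}
FIRST(X) = {x, z, ε}
FIRST(Y) = {z, ε}
FIRST(Z) = {x, z, ε}
FOLLOW(S) = {$, x, z}
FOLLOW(X) = {$, x, z}
FOLLOW(Y) = {$, x, z}
FOLLOW(Z) = {$, x, z}
Therefore, FOLLOW(Y) = {$, x, z}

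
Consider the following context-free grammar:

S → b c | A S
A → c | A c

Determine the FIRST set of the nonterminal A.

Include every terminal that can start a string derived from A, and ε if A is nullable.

We compute FIRST(A) using the standard algorithm.
FIRST(A) = {c}
FIRST(S) = {b, c}
Therefore, FIRST(A) = {c}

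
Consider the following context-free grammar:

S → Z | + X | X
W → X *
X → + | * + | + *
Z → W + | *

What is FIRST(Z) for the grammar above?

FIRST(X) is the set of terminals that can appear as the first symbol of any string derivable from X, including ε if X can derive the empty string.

We compute FIRST(Z) using the standard algorithm.
FIRST(S) = {*, +}
FIRST(W) = {*, +}
FIRST(X) = {*, +}
FIRST(Z) = {*, +}
Therefore, FIRST(Z) = {*, +}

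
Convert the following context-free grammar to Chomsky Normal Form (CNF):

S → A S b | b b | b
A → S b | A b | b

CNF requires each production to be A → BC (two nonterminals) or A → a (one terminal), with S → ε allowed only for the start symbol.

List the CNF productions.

TB → b; S → b; A → b; S → A X0; X0 → S TB; S → TB TB; A → S TB; A → A TB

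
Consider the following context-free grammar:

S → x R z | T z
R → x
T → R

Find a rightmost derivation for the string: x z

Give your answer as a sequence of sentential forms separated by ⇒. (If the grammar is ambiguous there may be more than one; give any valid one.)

S ⇒ T z ⇒ R z ⇒ x z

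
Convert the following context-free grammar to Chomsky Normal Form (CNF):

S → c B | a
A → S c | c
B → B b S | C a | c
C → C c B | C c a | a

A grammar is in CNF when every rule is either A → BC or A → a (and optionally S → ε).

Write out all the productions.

TC → c; S → a; A → c; TB → b; TA → a; B → c; C → a; S → TC B; A → S TC; B → B X0; X0 → TB S; B → C TA; C → C X1; X1 → TC B; C → C X2; X2 → TC TA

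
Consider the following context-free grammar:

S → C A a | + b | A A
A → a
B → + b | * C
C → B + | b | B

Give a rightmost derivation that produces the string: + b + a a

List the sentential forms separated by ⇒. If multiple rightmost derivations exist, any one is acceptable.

S ⇒ C A a ⇒ C a a ⇒ B + a a ⇒ + b + a a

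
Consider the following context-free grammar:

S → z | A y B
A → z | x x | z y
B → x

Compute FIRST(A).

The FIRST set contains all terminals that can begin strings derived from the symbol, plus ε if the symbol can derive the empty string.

We compute FIRST(A) using the standard algorithm.
FIRST(A) = {x, z}
FIRST(B) = {x}
FIRST(S) = {x, z}
Therefore, FIRST(A) = {x, z}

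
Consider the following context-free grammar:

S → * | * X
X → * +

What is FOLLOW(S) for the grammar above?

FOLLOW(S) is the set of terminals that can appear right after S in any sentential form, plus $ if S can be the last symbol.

We compute FOLLOW(S) using the standard algorithm.
FOLLOW(S) starts with {$}.
FIRST(S) = {*}
FIRST(X) = {*}
FOLLOW(S) = {$}
FOLLOW(X) = {$}
Therefore, FOLLOW(S) = {$}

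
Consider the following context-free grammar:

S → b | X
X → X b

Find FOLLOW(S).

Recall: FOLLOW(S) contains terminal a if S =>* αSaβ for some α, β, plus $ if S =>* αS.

We compute FOLLOW(S) using the standard algorithm.
FOLLOW(S) starts with {$}.
FIRST(S) = {b}
FIRST(X) = {}
FOLLOW(S) = {$}
FOLLOW(X) = {$, b}
Therefore, FOLLOW(S) = {$}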